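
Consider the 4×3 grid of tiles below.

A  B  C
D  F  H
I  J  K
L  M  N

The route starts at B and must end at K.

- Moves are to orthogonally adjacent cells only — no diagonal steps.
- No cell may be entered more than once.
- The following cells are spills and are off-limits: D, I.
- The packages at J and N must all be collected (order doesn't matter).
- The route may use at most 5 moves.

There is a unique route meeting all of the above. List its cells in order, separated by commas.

B, F, J, M, N, K

The 5-move cap with required stops at J, N leaves no slack for detours.
Route from B: 3× down (reaching M), right to N, up to K — 5 moves in all.
Check: all required cells visited; 5 ≤ 5 moves.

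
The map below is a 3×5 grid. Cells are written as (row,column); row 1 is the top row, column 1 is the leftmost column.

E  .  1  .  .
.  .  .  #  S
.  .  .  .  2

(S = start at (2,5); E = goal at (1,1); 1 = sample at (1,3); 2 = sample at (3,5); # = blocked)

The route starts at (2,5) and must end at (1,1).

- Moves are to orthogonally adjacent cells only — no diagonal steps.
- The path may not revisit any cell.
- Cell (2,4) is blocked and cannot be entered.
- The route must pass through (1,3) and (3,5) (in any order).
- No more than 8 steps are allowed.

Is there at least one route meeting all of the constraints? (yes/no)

One route that works: (2,5) → (3,5) → (3,4) → (3,3) → (2,3) → (1,3) → (1,2) → (1,1).

yes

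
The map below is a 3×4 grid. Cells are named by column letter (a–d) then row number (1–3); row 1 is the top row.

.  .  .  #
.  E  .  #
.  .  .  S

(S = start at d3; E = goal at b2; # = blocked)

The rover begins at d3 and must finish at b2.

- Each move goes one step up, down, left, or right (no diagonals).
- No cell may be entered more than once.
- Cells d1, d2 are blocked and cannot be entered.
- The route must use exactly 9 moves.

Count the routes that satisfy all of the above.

2

Need simple routes of exactly 9 moves from d3 to b2 (Manhattan distance 3, so 3 moves are spent on a detour and 3 undoing it).
Enumerating: d3 c3 c2 c1 b1 a1 a2 a3 b3 b2 | d3 c3 b3 a3 a2 a1 b1 c1 c2 b2.
That gives 2 routes.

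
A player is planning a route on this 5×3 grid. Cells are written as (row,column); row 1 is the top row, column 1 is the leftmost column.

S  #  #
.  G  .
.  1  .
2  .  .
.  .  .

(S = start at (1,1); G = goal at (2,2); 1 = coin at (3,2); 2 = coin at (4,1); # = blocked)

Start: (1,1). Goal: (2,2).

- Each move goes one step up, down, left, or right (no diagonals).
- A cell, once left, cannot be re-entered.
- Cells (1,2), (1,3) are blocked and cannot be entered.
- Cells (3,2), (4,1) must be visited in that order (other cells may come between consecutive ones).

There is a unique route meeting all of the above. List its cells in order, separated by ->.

(1,1) -> (2,1) -> (3,1) -> (3,2) -> (4,2) -> (4,1) -> (5,1) -> (5,2) -> (5,3) -> (4,3) -> (3,3) -> (2,3) -> (2,2)

The waypoints must appear in the order (3,2), (4,1), with no cell reused.
Route from (1,1): 2× down (reaching (3,1)), right to (3,2), down to (4,2), left to (4,1), down to (5,1), 2× right (reaching (5,3)), 3× up (reaching (2,3)), left to (2,2) — 12 moves in all.
Check: order respected (1 at step 3, 2 at step 5).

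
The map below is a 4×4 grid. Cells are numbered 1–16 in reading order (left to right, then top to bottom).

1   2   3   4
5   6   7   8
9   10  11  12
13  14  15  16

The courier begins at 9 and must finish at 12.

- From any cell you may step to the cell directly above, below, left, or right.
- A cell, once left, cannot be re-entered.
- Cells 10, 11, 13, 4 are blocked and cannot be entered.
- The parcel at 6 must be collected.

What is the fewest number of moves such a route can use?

5

Any route passes through 6 somewhere between 9 and 12. Summing Manhattan distances along the two legs (9 → 6 → 12) gives a lower bound of 2 + 3 = 5 moves.
A route of 5 moves achieves this: 9 → 5 → 6 → 7 → 8 → 12.
Since 5 matches the lower bound, it is optimal.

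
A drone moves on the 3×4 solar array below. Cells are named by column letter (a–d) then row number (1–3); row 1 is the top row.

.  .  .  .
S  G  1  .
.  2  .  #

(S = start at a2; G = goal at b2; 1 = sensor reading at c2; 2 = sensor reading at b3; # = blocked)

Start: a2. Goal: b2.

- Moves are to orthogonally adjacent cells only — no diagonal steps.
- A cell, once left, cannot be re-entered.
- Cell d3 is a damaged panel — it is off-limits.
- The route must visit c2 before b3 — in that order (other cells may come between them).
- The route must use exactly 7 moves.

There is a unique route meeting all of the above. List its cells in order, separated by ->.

The waypoints must appear in the order c2, b3, with no cell reused.
Route from a2: up 1 to a1, right 2 to c1, down 2 to c3, left 1 to b3, up 1 to b2 — 7 moves in all.
Check: order respected (1 at step 4, 2 at step 6); 7 moves as required.

a2 -> a1 -> b1 -> c1 -> c2 -> c3 -> b3 -> b2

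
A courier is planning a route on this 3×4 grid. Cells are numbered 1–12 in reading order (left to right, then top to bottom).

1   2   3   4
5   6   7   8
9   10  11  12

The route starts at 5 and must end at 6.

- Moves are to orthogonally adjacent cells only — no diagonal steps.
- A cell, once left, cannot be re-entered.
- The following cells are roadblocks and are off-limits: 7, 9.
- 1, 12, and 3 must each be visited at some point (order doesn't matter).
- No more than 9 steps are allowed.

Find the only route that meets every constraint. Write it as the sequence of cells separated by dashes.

5 - 1 - 2 - 3 - 4 - 8 - 12 - 11 - 10 - 6

The 9-move cap with required stops at 1, 12, 3 leaves no slack for detours.
Route from 5: up to 1, 3× right (reaching 4), 2× down (reaching 12), 2× left (reaching 10), up to 6 — 9 moves in all.
Check: all required cells visited; 9 ≤ 9 moves.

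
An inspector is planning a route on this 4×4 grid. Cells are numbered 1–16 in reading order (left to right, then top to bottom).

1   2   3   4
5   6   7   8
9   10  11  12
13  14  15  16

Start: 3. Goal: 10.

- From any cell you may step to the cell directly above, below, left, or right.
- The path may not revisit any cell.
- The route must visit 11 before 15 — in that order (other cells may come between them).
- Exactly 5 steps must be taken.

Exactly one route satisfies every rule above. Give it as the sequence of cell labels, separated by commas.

The waypoints must appear in the order 11, 15, with no cell reused.
Route from 3: 3× down (reaching 15), left to 14, up to 10 — 5 moves in all.
Check: order respected (11 at step 2, 15 at step 3); 5 moves as required.

3, 7, 11, 15, 14, 10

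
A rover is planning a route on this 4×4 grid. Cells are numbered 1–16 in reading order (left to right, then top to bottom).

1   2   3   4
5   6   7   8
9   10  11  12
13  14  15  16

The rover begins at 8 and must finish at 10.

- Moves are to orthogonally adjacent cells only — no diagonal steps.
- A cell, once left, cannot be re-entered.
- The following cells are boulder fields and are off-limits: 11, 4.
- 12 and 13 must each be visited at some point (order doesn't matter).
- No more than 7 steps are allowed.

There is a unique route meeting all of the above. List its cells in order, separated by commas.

The 7-move cap with required stops at 12, 13 leaves no slack for detours.
Route from 8: down 2 to 16, left 3 to 13, up 1 to 9, right 1 to 10 — 7 moves in all.
Check: all required cells visited; 7 ≤ 7 moves.

8, 12, 16, 15, 14, 13, 9, 10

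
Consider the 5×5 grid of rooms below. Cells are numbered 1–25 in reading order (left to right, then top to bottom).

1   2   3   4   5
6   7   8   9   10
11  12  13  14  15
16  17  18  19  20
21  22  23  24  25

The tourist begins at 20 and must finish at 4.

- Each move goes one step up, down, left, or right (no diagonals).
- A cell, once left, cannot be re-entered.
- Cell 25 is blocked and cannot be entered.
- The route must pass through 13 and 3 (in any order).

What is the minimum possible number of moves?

Any route passes through 13 and 3 in some order between 20 and 4. Summing Manhattan distances along each leg and taking the cheapest ordering (20 → 13 → 3 → 4) gives a lower bound of 3 + 2 + 1 = 6 moves.
A route of 6 moves achieves this: 20 → 15 → 14 → 13 → 8 → 3 → 4.
Since 6 matches the lower bound, it is optimal.

6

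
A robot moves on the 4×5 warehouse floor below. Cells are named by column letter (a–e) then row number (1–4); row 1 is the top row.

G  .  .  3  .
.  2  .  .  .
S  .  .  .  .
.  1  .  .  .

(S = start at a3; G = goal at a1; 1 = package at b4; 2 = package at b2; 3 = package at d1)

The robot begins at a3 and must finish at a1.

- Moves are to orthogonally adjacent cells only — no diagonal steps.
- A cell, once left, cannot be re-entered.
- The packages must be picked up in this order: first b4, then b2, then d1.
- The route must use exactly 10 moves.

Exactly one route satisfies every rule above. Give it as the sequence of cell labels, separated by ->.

a3 -> a4 -> b4 -> b3 -> b2 -> c2 -> d2 -> d1 -> c1 -> b1 -> a1

The waypoints must appear in the order b4, b2, d1, with no cell reused.
Route from a3: down to a4, right to b4, 2× up (reaching b2), 2× right (reaching d2), up to d1, 3× left (reaching a1) — 10 moves in all.
Check: order respected (1 at step 2, 2 at step 4, 3 at step 7); 10 moves as required.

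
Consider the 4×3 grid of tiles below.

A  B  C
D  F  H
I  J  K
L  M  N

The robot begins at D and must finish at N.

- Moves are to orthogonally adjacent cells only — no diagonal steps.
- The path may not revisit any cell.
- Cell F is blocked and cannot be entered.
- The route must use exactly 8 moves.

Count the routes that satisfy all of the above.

1

Need simple routes of exactly 8 moves from D to N (Manhattan distance 4, so 2 moves are spent on a detour and 2 undoing it).
Enumerating: D A B C H K J M N.
That gives 1 route.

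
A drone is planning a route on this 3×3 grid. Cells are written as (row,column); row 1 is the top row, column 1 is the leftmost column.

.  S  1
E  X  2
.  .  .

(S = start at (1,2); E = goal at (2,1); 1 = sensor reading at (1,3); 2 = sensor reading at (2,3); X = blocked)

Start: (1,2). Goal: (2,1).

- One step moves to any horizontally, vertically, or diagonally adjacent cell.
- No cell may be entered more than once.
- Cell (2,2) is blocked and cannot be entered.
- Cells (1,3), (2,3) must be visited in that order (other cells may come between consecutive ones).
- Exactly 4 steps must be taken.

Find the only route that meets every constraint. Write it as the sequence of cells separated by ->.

(1,2) -> (1,3) -> (2,3) -> (3,2) -> (2,1)

The waypoints must appear in the order (1,3), (2,3), with no cell reused.
Route from (1,2): right 1 to (1,3), down 1 to (2,3), down-left 1 to (3,2), up-left 1 to (2,1) — 4 moves in all.
Check: order respected (1 at step 1, 2 at step 2); 4 moves as required.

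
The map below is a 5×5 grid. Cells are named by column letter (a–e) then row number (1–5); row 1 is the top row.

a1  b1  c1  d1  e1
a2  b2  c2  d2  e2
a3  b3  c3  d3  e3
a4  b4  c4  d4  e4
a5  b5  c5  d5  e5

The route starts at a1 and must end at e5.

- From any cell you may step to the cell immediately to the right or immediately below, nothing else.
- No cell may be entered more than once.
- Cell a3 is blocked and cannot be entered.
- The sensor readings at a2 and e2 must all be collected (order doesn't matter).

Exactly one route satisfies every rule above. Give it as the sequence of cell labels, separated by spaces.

Moves only go right or down, so the column and row indices never decrease.
Route from a1: down to a2, 4× right (reaching e2), 3× down (reaching e5) — 8 moves in all.
Check: all required cells visited.

a1 a2 b2 c2 d2 e2 e3 e4 e5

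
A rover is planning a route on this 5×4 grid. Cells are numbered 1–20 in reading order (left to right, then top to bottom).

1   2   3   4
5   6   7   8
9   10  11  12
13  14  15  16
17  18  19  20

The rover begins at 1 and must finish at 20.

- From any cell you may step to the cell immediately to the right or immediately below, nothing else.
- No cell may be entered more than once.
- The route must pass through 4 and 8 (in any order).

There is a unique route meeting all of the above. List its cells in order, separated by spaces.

Moves only go right or down, so the column and row indices never decrease.
Route from 1: 3× right (reaching 4), 4× down (reaching 20) — 7 moves in all.
Check: all required cells visited.

1 2 3 4 8 12 16 20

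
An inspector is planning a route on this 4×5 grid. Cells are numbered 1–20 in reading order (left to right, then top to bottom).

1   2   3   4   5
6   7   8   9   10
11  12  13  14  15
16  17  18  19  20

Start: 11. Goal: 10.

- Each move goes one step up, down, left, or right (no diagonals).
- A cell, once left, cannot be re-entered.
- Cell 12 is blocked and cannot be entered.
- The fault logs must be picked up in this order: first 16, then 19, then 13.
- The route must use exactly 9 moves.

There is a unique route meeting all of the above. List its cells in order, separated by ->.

11 -> 16 -> 17 -> 18 -> 19 -> 14 -> 13 -> 8 -> 9 -> 10

The waypoints must appear in the order 16, 19, 13, with no cell reused.
Route from 11: down to 16, 3× right (reaching 19), up to 14, left to 13, up to 8, 2× right (reaching 10) — 9 moves in all.
Check: order respected (16 at step 1, 19 at step 4, 13 at step 6); 9 moves as required.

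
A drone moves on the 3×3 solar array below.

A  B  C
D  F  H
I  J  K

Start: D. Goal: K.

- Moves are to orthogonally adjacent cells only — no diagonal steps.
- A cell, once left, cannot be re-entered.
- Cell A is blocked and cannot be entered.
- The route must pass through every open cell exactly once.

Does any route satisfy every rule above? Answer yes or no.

One route that works: D → I → J → F → B → C → H → K.

yes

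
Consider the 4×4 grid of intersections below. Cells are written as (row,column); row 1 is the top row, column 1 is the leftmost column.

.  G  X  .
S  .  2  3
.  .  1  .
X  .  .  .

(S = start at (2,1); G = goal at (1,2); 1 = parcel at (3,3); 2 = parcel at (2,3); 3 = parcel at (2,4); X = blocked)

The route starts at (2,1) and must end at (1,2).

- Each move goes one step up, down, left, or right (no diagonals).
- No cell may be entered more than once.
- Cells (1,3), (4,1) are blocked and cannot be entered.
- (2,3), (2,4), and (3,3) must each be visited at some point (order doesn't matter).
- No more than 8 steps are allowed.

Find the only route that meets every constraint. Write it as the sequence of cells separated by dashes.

Any route must reach (2,3), (2,4), and (3,3) and still end at (1,2) within 8 moves, so the order of the required stops is forced.
Route from (2,1): down 1 to (3,1), right 3 to (3,4), up 1 to (2,4), left 2 to (2,2), up 1 to (1,2) — 8 moves in all.
Check: all required cells visited; 8 ≤ 8 moves.

(2,1) - (3,1) - (3,2) - (3,3) - (3,4) - (2,4) - (2,3) - (2,2) - (1,2)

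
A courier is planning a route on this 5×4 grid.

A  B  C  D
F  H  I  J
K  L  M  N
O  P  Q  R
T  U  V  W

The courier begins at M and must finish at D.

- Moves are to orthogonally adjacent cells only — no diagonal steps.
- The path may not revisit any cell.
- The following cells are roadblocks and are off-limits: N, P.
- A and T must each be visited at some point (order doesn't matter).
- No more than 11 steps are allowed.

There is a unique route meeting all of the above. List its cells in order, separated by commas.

M, Q, V, U, T, O, K, F, A, B, C, D

The budget equals the shortest possible length, so every move has to be on a shortest route through the required cells.
Route from M: 2× down (reaching V), 2× left (reaching T), 4× up (reaching A), 3× right (reaching D) — 11 moves in all.
Check: all required cells visited; 11 ≤ 11 moves.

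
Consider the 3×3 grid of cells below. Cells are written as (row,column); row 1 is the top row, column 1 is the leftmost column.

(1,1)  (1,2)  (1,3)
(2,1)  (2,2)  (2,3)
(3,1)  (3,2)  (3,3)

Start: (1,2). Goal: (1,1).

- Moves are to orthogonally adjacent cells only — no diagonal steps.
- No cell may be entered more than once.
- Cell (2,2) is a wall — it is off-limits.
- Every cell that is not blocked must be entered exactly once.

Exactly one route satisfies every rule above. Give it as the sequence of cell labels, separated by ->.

Need to visit all 8 open cells exactly once, starting at (1,2) and ending at (1,1).
Route from (1,2): right to (1,3), 2× down (reaching (3,3)), 2× left (reaching (3,1)), 2× up (reaching (1,1)) — 7 moves in all.
Check: all 8 open cells covered.

(1,2) -> (1,3) -> (2,3) -> (3,3) -> (3,2) -> (3,1) -> (2,1) -> (1,1)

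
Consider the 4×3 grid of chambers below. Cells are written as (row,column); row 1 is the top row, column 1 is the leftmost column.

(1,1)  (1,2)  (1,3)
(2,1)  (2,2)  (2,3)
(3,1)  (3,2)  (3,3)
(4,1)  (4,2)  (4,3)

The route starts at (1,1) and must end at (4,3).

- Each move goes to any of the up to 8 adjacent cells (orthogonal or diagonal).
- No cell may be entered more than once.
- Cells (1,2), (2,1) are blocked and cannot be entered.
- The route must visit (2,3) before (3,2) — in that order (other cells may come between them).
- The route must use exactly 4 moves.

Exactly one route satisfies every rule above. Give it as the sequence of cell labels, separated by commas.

(1,1), (2,2), (2,3), (3,2), (4,3)

The waypoints must appear in the order (2,3), (3,2), with no cell reused.
Route from (1,1): down-right to (2,2), right to (2,3), down-left to (3,2), down-right to (4,3) — 4 moves in all.
Check: order respected ((2,3) at step 2, (3,2) at step 3); 4 moves as required.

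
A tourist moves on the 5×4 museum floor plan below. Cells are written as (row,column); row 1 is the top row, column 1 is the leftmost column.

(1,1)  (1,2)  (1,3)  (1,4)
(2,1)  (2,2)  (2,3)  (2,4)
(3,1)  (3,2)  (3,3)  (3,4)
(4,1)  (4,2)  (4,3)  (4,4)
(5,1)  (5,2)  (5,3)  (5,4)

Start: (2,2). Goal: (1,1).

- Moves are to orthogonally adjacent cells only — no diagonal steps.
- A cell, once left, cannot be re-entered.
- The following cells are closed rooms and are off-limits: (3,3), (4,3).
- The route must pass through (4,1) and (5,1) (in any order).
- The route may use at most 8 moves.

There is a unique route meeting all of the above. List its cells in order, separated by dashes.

The 8-move cap with required stops at (4,1), (5,1) leaves no slack for detours.
Route from (2,2): down 3 to (5,2), left 1 to (5,1), up 4 to (1,1) — 8 moves in all.
Check: all required cells visited; 8 ≤ 8 moves.

(2,2) - (3,2) - (4,2) - (5,2) - (5,1) - (4,1) - (3,1) - (2,1) - (1,1)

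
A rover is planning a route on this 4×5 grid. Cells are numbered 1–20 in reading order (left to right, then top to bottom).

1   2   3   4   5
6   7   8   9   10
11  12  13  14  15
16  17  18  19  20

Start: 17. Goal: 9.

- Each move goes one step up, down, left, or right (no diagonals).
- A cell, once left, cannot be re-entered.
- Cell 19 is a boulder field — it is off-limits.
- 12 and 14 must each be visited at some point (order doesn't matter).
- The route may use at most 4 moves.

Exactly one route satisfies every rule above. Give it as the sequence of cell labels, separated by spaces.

17 12 13 14 9

The budget equals the shortest possible length, so every move has to be on a shortest route through the required cells.
Route from 17: up 1 to 12, right 2 to 14, up 1 to 9 — 4 moves in all.
Check: all required cells visited; 4 ≤ 4 moves.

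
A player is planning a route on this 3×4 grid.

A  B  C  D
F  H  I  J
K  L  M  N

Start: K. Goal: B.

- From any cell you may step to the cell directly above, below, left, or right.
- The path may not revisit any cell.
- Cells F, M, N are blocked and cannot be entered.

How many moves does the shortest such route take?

The Manhattan distance from K to B is |3−1| + |1−2| = 3, so at least 3 moves are needed.
A route of 3 moves achieves this: K → L → H → B.
Since 3 matches the lower bound, it is optimal.

3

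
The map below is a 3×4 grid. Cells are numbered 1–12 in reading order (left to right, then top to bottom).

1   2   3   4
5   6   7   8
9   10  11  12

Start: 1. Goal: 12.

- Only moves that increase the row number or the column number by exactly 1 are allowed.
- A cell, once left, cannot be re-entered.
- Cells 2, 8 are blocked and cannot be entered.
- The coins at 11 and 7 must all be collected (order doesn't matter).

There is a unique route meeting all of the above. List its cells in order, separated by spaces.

Moves only go right or down, so the column and row indices never decrease.
Route from 1: down to 5, 2× right (reaching 7), down to 11, right to 12 — 5 moves in all.
Check: all required cells visited.

1 5 6 7 11 12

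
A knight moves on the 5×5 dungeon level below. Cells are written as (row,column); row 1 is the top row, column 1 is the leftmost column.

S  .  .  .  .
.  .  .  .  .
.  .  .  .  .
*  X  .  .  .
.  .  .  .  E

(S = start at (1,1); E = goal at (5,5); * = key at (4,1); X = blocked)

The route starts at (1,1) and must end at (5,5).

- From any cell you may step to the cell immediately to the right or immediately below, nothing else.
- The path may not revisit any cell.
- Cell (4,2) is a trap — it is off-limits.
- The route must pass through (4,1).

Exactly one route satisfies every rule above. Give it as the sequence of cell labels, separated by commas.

(1,1), (2,1), (3,1), (4,1), (5,1), (5,2), (5,3), (5,4), (5,5)

Moves only go right or down, so the column and row indices never decrease.
Route from (1,1): 4× down (reaching (5,1)), 4× right (reaching (5,5)) — 8 moves in all.
Check: all required cells visited.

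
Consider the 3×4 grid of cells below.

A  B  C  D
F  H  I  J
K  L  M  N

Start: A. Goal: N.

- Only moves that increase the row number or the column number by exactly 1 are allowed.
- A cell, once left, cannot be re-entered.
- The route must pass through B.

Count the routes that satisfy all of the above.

6

A right/down-only route from A to N makes exactly 2 down-moves and 3 right-moves in some order.
With no other constraints that would be C(5,2) = 10 routes.
Split at B and multiply the segment counts: A→B: 1; B→N: 6; product = 6.
That gives 6 routes.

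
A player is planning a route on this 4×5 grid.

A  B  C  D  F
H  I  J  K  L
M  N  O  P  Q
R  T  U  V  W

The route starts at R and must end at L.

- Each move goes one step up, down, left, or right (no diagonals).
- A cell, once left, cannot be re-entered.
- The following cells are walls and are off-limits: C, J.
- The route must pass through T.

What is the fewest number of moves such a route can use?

Any route passes through T somewhere between R and L. Summing Manhattan distances along the two legs (R → T → L) gives a lower bound of 1 + 5 = 6 moves.
A route of 6 moves achieves this: R → T → N → O → P → K → L.
Since 6 matches the lower bound, it is optimal.

6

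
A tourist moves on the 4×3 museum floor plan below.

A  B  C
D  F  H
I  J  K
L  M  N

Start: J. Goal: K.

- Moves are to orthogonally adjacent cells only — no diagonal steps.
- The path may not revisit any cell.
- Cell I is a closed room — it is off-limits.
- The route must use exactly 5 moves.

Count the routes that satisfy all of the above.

Need simple routes of exactly 5 moves from J to K (Manhattan distance 1, so 2 moves are spent on a detour and 2 undoing it).
Enumerating: J F B C H K.
That gives 1 route.

1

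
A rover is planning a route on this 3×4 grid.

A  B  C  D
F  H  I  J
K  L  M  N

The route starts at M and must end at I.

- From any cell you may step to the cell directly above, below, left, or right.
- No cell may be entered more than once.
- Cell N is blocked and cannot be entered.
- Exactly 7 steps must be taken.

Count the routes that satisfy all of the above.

5

Need simple routes of exactly 7 moves from M to I (Manhattan distance 1, so 3 moves are spent on a detour and 3 undoing it).
Enumerating: M L H B C D J I | M L H F A B C I | M L K F A B H I | M L K F A B C I | M L K F H B C I.
That gives 5 routes.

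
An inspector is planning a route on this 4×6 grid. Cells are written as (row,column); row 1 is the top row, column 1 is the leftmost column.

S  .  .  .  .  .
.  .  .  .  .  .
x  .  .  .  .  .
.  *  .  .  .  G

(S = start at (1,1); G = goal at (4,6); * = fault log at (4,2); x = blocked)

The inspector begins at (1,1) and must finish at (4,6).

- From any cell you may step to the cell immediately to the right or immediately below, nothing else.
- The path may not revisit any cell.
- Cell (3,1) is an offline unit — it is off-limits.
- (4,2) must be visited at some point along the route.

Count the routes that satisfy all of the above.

2

A right/down-only route from (1,1) to (4,6) makes exactly 3 down-moves and 5 right-moves in some order.
With no other constraints that would be C(8,3) = 56 routes.
Split at (4,2) and multiply the segment counts (each segment already excludes blocked cells): (1,1)→(4,2): 2; (4,2)→(4,6): 1; product = 2.
That gives 2 routes.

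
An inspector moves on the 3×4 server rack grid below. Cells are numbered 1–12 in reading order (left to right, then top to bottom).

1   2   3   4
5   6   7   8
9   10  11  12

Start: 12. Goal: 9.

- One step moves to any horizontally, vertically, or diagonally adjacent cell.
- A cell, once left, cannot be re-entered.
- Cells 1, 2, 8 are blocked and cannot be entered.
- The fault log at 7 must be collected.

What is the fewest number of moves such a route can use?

3

Any route passes through 7 somewhere between 12 and 9. Summing Chebyshev distances along the two legs (12 → 7 → 9) gives a lower bound of 1 + 2 = 3 moves.
A route of 3 moves achieves this: 12 → 7 → 6 → 9.
Since 3 matches the lower bound, it is optimal.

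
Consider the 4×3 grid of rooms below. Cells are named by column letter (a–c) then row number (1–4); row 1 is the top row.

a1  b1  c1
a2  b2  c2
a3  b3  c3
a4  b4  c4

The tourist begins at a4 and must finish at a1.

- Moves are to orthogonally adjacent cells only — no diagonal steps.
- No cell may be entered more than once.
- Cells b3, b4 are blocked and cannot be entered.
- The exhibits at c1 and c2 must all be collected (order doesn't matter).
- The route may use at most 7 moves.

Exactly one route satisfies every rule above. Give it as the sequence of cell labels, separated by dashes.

The 7-move cap with required stops at c1, c2 leaves no slack for detours.
Route from a4: up 2 to a2, right 2 to c2, up 1 to c1, left 2 to a1 — 7 moves in all.
Check: all required cells visited; 7 ≤ 7 moves.

a4 - a3 - a2 - b2 - c2 - c1 - b1 - a1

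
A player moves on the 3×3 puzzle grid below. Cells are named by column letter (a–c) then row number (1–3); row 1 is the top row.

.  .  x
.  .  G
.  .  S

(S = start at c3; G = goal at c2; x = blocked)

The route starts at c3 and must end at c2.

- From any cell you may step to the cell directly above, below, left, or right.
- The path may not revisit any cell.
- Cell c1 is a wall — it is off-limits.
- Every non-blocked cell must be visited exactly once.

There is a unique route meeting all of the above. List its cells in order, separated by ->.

c3 -> b3 -> a3 -> a2 -> a1 -> b1 -> b2 -> c2

Need to visit all 8 open cells exactly once, starting at c3 and ending at c2.
Route from c3: left 2 to a3, up 2 to a1, right 1 to b1, down 1 to b2, right 1 to c2 — 7 moves in all.
Check: all 8 open cells covered.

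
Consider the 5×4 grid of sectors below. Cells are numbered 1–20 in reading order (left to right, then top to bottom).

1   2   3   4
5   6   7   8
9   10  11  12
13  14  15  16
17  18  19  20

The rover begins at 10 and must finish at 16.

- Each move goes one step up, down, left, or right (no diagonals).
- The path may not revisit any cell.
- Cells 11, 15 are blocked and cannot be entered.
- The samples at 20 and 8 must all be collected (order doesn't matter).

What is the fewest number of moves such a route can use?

Any route passes through 20 and 8 in some order between 10 and 16. Summing Manhattan distances along each leg and taking the cheapest ordering (10 → 8 → 20 → 16) gives a lower bound of 3 + 3 + 1 = 7 moves.
The shortest route satisfying every rule uses 15 moves: 10 → 6 → 7 → 8 → 4 → 3 → 2 → 1 → 5 → 9 → 13 → 17 → 18 → 19 → 20 → 16.
The bound of 7 isn't tight here; checking systematically, no route of length 7 through 14 satisfies every constraint (on a 4-connected grid the length of any start-to-goal walk has the same parity as the Manhattan bound, so only lengths 7, 9, 11, … need checking), so 15 is the minimum.

15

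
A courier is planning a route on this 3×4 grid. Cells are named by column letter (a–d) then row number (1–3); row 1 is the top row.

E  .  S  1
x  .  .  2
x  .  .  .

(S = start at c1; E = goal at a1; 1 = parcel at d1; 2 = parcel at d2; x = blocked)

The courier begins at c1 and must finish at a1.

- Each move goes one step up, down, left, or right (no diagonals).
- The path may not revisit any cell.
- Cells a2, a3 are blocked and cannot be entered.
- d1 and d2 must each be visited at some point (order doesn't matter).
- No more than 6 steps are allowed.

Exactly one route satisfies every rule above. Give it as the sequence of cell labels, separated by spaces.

c1 d1 d2 c2 b2 b1 a1

The 6-move cap with required stops at d1, d2 leaves no slack for detours.
Route from c1: right to d1, down to d2, 2× left (reaching b2), up to b1, left to a1 — 6 moves in all.
Check: all required cells visited; 6 ≤ 6 moves.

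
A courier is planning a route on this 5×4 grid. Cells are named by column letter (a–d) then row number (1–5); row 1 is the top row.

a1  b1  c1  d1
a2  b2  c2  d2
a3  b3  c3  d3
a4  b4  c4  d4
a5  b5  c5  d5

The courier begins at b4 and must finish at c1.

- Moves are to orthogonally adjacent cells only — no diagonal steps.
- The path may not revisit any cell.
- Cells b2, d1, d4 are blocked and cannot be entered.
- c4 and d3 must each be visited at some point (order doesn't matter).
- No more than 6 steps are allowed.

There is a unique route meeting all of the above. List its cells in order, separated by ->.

b4 -> c4 -> c3 -> d3 -> d2 -> c2 -> c1

Any route must reach c4 and d3 and still end at c1 within 6 moves, so the order of the required stops is forced.
Route from b4: right to c4, up to c3, right to d3, up to d2, left to c2, up to c1 — 6 moves in all.
Check: all required cells visited; 6 ≤ 6 moves.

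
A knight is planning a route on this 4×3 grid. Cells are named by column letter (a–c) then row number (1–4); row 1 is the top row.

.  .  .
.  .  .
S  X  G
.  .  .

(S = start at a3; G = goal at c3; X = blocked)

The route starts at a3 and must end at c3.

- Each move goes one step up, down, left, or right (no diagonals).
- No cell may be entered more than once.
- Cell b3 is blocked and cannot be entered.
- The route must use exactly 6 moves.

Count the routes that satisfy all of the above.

3

Need simple routes of exactly 6 moves from a3 to c3 (Manhattan distance 2, so 2 moves are spent on a detour and 2 undoing it).
Enumerating: a3 a2 a1 b1 b2 c2 c3 | a3 a2 a1 b1 c1 c2 c3 | a3 a2 b2 b1 c1 c2 c3.
That gives 3 routes.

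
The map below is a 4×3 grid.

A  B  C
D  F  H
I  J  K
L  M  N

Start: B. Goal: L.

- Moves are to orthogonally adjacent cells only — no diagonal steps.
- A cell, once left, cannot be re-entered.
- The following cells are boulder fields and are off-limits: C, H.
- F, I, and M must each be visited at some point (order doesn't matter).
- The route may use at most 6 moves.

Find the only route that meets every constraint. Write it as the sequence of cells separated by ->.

Any route must reach F, I, and M and still end at L within 6 moves, so the order of the required stops is forced.
Route from B: down to F, left to D, down to I, right to J, down to M, left to L — 6 moves in all.
Check: all required cells visited; 6 ≤ 6 moves.

B -> F -> D -> I -> J -> M -> L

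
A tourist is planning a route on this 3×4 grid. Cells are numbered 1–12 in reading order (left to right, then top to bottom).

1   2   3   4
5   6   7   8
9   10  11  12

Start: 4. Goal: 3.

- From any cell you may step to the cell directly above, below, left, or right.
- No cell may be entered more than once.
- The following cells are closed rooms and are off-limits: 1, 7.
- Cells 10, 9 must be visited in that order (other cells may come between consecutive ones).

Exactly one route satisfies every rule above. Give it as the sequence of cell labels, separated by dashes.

4 - 8 - 12 - 11 - 10 - 9 - 5 - 6 - 2 - 3

The waypoints must appear in the order 10, 9, with no cell reused.
Route from 4: down 2 to 12, left 3 to 9, up 1 to 5, right 1 to 6, up 1 to 2, right 1 to 3 — 9 moves in all.
Check: order respected (10 at step 4, 9 at step 5).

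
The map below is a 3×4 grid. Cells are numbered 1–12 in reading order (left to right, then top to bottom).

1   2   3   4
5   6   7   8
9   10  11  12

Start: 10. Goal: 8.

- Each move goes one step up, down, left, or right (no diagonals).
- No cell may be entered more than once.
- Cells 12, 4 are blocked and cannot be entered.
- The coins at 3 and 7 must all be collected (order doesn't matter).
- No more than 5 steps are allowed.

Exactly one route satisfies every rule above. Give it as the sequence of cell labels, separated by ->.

10 -> 6 -> 2 -> 3 -> 7 -> 8

The 5-move cap with required stops at 3, 7 leaves no slack for detours.
Route from 10: up 2 to 2, right 1 to 3, down 1 to 7, right 1 to 8 — 5 moves in all.
Check: all required cells visited; 5 ≤ 5 moves.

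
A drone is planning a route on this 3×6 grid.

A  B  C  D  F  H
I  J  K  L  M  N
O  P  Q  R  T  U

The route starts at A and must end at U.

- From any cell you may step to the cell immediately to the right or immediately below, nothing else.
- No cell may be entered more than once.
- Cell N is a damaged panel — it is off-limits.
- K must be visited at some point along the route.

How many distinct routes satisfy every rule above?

9

A right/down-only route from A to U makes exactly 2 down-moves and 5 right-moves in some order.
With no other constraints that would be C(7,2) = 21 routes.
Split at K and multiply the segment counts (each segment already excludes blocked cells): A→K: 3; K→U: 3; product = 9.
That gives 9 routes.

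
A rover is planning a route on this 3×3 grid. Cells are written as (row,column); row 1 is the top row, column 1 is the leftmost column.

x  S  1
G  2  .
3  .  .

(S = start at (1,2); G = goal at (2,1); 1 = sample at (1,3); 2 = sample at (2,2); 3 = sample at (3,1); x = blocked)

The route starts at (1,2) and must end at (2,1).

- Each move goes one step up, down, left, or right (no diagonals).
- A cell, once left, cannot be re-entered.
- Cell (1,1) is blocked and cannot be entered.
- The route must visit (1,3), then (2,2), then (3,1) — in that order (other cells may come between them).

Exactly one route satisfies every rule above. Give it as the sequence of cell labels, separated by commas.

The waypoints must appear in the order (1,3), (2,2), (3,1), with no cell reused.
Route from (1,2): right 1 to (1,3), down 1 to (2,3), left 1 to (2,2), down 1 to (3,2), left 1 to (3,1), up 1 to (2,1) — 6 moves in all.
Check: order respected (1 at step 1, 2 at step 3, 3 at step 5).

(1,2), (1,3), (2,3), (2,2), (3,2), (3,1), (2,1)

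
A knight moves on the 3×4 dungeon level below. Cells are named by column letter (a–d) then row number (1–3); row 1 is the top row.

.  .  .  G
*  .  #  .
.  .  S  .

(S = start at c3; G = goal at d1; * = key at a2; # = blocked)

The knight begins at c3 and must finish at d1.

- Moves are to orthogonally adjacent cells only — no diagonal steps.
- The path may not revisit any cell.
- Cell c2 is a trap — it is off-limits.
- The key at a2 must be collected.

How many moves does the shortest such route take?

7

Any route passes through a2 somewhere between c3 and d1. Summing Manhattan distances along the two legs (c3 → a2 → d1) gives a lower bound of 3 + 4 = 7 moves.
A route of 7 moves achieves this: c3 → b3 → b2 → a2 → a1 → b1 → c1 → d1.
Since 7 matches the lower bound, it is optimal.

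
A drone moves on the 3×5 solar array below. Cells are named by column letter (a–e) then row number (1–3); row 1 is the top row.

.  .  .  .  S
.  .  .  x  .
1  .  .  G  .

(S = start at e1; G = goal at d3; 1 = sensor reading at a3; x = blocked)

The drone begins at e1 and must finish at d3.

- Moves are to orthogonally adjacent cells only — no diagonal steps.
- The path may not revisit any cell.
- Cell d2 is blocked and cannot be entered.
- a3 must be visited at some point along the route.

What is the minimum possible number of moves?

9

Any route passes through a3 somewhere between e1 and d3. Summing Manhattan distances along the two legs (e1 → a3 → d3) gives a lower bound of 6 + 3 = 9 moves.
A route of 9 moves achieves this: e1 → d1 → c1 → c2 → b2 → a2 → a3 → b3 → c3 → d3.
Since 9 matches the lower bound, it is optimal.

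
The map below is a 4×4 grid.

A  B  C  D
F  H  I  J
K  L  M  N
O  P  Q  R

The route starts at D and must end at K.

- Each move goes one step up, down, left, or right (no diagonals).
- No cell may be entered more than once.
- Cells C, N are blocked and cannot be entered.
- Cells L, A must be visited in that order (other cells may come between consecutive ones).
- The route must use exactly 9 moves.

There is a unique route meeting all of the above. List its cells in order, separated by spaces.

D J I M L H B A F K

The waypoints must appear in the order L, A, with no cell reused.
Route from D: down 1 to J, left 1 to I, down 1 to M, left 1 to L, up 2 to B, left 1 to A, down 2 to K — 9 moves in all.
Check: order respected (L at step 4, A at step 7); 9 moves as required.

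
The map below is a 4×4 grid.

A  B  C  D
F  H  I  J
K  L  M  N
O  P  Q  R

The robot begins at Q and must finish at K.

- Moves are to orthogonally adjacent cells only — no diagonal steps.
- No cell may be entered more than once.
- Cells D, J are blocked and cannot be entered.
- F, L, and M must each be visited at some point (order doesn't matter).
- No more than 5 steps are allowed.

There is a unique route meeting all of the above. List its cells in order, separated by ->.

Any route must reach F, L, and M and still end at K within 5 moves, so the order of the required stops is forced.
Route from Q: up to M, left to L, up to H, left to F, down to K — 5 moves in all.
Check: all required cells visited; 5 ≤ 5 moves.

Q -> M -> L -> H -> F -> K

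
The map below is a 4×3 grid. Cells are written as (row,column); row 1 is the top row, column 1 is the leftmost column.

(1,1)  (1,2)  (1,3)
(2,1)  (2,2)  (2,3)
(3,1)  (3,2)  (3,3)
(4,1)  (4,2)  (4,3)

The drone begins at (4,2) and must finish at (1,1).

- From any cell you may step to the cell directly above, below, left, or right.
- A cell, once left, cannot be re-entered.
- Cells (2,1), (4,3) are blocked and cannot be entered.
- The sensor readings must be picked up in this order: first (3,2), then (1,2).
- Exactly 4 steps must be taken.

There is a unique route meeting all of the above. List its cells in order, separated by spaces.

The waypoints must appear in the order (3,2), (1,2), with no cell reused.
Route from (4,2): 3× up (reaching (1,2)), left to (1,1) — 4 moves in all.
Check: order respected ((3,2) at step 1, (1,2) at step 3); 4 moves as required.

(4,2) (3,2) (2,2) (1,2) (1,1)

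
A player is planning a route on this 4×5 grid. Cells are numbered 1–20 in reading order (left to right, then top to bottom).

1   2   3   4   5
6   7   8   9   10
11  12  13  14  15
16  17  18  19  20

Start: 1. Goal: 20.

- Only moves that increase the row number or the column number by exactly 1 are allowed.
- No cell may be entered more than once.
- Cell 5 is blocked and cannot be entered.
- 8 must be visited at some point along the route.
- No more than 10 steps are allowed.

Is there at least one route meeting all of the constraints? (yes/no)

yes

One route that works: 1 → 6 → 7 → 8 → 13 → 18 → 19 → 20.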